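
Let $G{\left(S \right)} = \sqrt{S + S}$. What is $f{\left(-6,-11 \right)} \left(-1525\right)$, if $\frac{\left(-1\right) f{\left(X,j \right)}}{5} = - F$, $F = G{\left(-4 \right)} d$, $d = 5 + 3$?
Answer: $- 122000 i \sqrt{2} \approx - 1.7253 \cdot 10^{5} i$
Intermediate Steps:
$G{\left(S \right)} = \sqrt{2} \sqrt{S}$ ($G{\left(S \right)} = \sqrt{2 S} = \sqrt{2} \sqrt{S}$)
$d = 8$
$F = 16 i \sqrt{2}$ ($F = \sqrt{2} \sqrt{-4} \cdot 8 = \sqrt{2} \cdot 2 i 8 = 2 i \sqrt{2} \cdot 8 = 16 i \sqrt{2} \approx 22.627 i$)
$f{\left(X,j \right)} = 80 i \sqrt{2}$ ($f{\left(X,j \right)} = - 5 \left(- 16 i \sqrt{2}\right) = 80 i \sqrt{2}$)
$f{\left(-6,-11 \right)} \left(-1525\right) = 80 i \sqrt{2} \left(-1525\right) = - 122000 i \sqrt{2}$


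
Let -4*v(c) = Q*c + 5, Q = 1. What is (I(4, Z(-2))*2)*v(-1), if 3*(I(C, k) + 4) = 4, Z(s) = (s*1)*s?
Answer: 16/3 ≈ 5.3333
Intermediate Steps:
Z(s) = s² (Z(s) = s*s = s²)
I(C, k) = -8/3 (I(C, k) = -4 + (⅓)*4 = -4 + 4/3 = -8/3)
v(c) = -5/4 - c/4 (v(c) = -(1*c + 5)/4 = -(c + 5)/4 = -(5 + c)/4 = -5/4 - c/4)
(I(4, Z(-2))*2)*v(-1) = (-8/3*2)*(-5/4 - ¼*(-1)) = -16*(-5/4 + ¼)/3 = -16/3*(-1) = 16/3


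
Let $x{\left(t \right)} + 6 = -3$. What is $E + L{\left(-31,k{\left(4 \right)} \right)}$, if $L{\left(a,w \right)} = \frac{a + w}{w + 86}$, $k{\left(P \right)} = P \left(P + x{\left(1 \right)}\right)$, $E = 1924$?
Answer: $\frac{42311}{22} \approx 1923.2$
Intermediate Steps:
$x{\left(t \right)} = -9$ ($x{\left(t \right)} = -6 - 3 = -9$)
$k{\left(P \right)} = P \left(-9 + P\right)$ ($k{\left(P \right)} = P \left(P - 9\right) = P \left(-9 + P\right)$)
$L{\left(a,w \right)} = \frac{a + w}{86 + w}$
$E + L{\left(-31,k{\left(4 \right)} \right)} = 1924 + \frac{-31 + 4 \left(-9 + 4\right)}{86 + 4 \left(-9 + 4\right)} = 1924 + \frac{-31 + 4 \left(-5\right)}{86 + 4 \left(-5\right)} = 1924 + \frac{-31 - 20}{86 - 20} = 1924 + \frac{1}{66} \left(-51\right) = 1924 - \frac{17}{22} = \frac{42311}{22}$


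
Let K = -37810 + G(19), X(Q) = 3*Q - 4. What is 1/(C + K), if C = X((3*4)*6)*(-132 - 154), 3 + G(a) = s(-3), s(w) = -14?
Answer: -1/98459 ≈ -1.0157e-5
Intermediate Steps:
G(a) = -17 (G(a) = -3 - 14 = -17)
X(Q) = -4 + 3*Q
C = -60632 (C = (-4 + 3*((3*4)*6))*(-132 - 154) = (-4 + 3*(12*6))*(-286) = (-4 + 3*72)*(-286) = (-4 + 216)*(-286) = 212*(-286) = -60632)
K = -37827 (K = -37810 - 17 = -37827)
1/(C + K) = 1/(-60632 - 37827) = 1/(-98459) = -1/98459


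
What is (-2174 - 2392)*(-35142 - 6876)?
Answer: 191854188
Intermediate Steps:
(-2174 - 2392)*(-35142 - 6876) = -4566*(-42018) = 191854188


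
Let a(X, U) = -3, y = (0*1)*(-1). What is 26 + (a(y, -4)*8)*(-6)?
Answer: 170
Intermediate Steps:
y = 0 (y = 0*(-1) = 0)
26 + (a(y, -4)*8)*(-6) = 26 - 3*8*(-6) = 26 - 24*(-6) = 26 + 144 = 170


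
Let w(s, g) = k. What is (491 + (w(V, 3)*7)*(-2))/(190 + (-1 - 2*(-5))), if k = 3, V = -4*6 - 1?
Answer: 449/199 ≈ 2.2563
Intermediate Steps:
V = -25 (V = -24 - 1 = -25)
w(s, g) = 3
(491 + (w(V, 3)*7)*(-2))/(190 + (-1 - 2*(-5))) = (491 + (3*7)*(-2))/(190 + (-1 - 2*(-5))) = (491 + 21*(-2))/(190 + (-1 + 10)) = (491 - 42)/(190 + 9) = 449/199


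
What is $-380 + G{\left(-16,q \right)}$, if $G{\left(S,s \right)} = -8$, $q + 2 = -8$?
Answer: $-388$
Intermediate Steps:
$q = -10$ ($q = -2 - 8 = -10$)
$-380 + G{\left(-16,q \right)} = -380 - 8 = -388$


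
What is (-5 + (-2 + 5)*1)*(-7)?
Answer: 14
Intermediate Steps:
(-5 + (-2 + 5)*1)*(-7) = (-5 + 3*1)*(-7) = (-5 + 3)*(-7) = -2*(-7) = 14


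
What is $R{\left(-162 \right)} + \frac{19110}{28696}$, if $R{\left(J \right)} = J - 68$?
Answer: $- \frac{3290485}{14348} \approx -229.33$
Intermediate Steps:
$R{\left(J \right)} = -68 + J$ ($R{\left(J \right)} = J - 68 = -68 + J$)
$R{\left(-162 \right)} + \frac{19110}{28696} = \left(-68 - 162\right) + \frac{19110}{28696} = -230 + 19110 \cdot \frac{1}{28696} = -230 + \frac{9555}{14348} = - \frac{3290485}{14348}$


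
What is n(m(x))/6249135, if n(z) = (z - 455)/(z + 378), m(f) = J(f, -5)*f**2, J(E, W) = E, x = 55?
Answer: 1952/12259553043 ≈ 1.5922e-7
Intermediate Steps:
m(f) = f**3 (m(f) = f*f**2 = f**3)
n(z) = (-455 + z)/(378 + z)
n(m(x))/6249135 = ((-455 + 55**3)/(378 + 55**3))/6249135 = ((-455 + 166375)/(378 + 166375))*(1/6249135) = (165920/166753)*(1/6249135) = ((1/166753)*165920)*(1/6249135) = (9760/9809)*(1/6249135) = 1952/12259553043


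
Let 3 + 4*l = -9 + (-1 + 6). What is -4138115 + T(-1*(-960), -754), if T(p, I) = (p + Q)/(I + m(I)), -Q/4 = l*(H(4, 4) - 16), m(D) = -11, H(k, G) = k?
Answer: -1055219617/255 ≈ -4.1381e+6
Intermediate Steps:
l = -7/4 (l = -¾ + (-9 + (-1 + 6))/4 = -¾ + (-9 + 5)/4 = -¾ + (¼)*(-4) = -¾ - 1 = -7/4 ≈ -1.7500)
Q = -84 (Q = -(-7)*(4 - 16) = -(-7)*(-12) = -4*21 = -84)
T(p, I) = (-84 + p)/(-11 + I) (T(p, I) = (p - 84)/(I - 11) = (-84 + p)/(-11 + I))
-4138115 + T(-1*(-960), -754) = -4138115 + (-84 - 1*(-960))/(-11 - 754) = -4138115 + (-84 + 960)/(-765) = -4138115 - 1/765*876 = -4138115 - 292/255 = -1055219617/255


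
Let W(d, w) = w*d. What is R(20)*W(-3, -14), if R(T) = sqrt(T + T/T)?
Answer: 42*sqrt(21) ≈ 192.47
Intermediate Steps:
W(d, w) = d*w
R(T) = sqrt(1 + T) (R(T) = sqrt(T + 1) = sqrt(1 + T))
R(20)*W(-3, -14) = sqrt(1 + 20)*(-3*(-14)) = sqrt(21)*42 = 42*sqrt(21)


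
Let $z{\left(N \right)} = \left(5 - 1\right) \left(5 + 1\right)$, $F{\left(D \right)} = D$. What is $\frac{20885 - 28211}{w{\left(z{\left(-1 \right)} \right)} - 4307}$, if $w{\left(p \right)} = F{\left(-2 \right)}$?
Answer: $\frac{7326}{4309} \approx 1.7002$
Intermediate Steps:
$z{\left(N \right)} = 24$ ($z{\left(N \right)} = 4 \cdot 6 = 24$)
$w{\left(p \right)} = -2$
$\frac{20885 - 28211}{w{\left(z{\left(-1 \right)} \right)} - 4307} = \frac{20885 - 28211}{-2 - 4307} = - \frac{7326}{-4309} = \left(-7326\right) \left(- \frac{1}{4309}\right) = \frac{7326}{4309}$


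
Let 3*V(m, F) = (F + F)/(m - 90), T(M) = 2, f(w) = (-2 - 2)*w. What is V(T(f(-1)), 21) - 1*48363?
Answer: -2127979/44 ≈ -48363.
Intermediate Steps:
f(w) = -4*w
V(m, F) = 2*F/(3*(-90 + m)) (V(m, F) = ((F + F)/(m - 90))/3 = ((2*F)/(-90 + m))/3 = (2*F/(-90 + m))/3 = 2*F/(3*(-90 + m)))
V(T(f(-1)), 21) - 1*48363 = (2/3)*21/(-90 + 2) - 1*48363 = (2/3)*21/(-88) - 48363 = (2/3)*21*(-1/88) - 48363 = -7/44 - 48363 = -2127979/44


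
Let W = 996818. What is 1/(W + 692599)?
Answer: 1/1689417 ≈ 5.9192e-7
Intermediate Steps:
1/(W + 692599) = 1/(996818 + 692599) = 1/1689417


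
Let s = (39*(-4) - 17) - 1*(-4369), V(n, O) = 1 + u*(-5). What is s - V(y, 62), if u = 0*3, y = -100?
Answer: 4195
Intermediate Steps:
u = 0
V(n, O) = 1 (V(n, O) = 1 + 0*(-5) = 1 + 0 = 1)
s = 4196 (s = (-156 - 17) + 4369 = -173 + 4369 = 4196)
s - V(y, 62) = 4196 - 1*1 = 4196 - 1 = 4195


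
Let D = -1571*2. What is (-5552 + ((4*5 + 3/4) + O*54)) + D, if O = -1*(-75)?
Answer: -18493/4 ≈ -4623.3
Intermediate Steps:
O = 75
D = -3142
(-5552 + ((4*5 + 3/4) + O*54)) + D = (-5552 + ((4*5 + 3/4) + 75*54)) - 3142 = (-5552 + ((20 + 3*(¼)) + 4050)) - 3142 = (-5552 + ((20 + ¾) + 4050)) - 3142 = (-5552 + (83/4 + 4050)) - 3142 = (-5552 + 16283/4) - 3142 = -5925/4 - 3142 = -18493/4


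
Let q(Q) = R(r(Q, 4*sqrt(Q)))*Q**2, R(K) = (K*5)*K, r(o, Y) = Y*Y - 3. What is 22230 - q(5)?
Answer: -718895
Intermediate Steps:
r(o, Y) = -3 + Y**2 (r(o, Y) = Y**2 - 3 = -3 + Y**2)
R(K) = 5*K**2 (R(K) = (5*K)*K = 5*K**2)
q(Q) = 5*Q**2*(-3 + 16*Q)**2 (q(Q) = (5*(-3 + (4*sqrt(Q))**2)**2)*Q**2 = (5*(-3 + 16*Q)**2)*Q**2 = 5*Q**2*(-3 + 16*Q)**2)
22230 - q(5) = 22230 - 5*5**2*(-3 + 16*5)**2 = 22230 - 5*25*(-3 + 80)**2 = 22230 - 5*25*77**2 = 22230 - 5*25*5929 = 22230 - 1*741125 = 22230 - 741125 = -718895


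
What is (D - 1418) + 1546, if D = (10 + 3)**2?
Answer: 297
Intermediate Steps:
D = 169 (D = 13**2 = 169)
(D - 1418) + 1546 = (169 - 1418) + 1546 = -1249 + 1546 = 297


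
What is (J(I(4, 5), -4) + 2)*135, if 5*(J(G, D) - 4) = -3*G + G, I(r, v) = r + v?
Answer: 324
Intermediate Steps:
J(G, D) = 4 - 2*G/5 (J(G, D) = 4 + (-3*G + G)/5 = 4 + (-2*G)/5 = 4 - 2*G/5)
(J(I(4, 5), -4) + 2)*135 = ((4 - 2*(4 + 5)/5) + 2)*135 = ((4 - ⅖*9) + 2)*135 = ((4 - 18/5) + 2)*135 = (⅖ + 2)*135 = (12/5)*135 = 324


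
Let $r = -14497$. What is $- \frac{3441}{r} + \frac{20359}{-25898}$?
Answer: $- \frac{206029405}{375443306} \approx -0.54876$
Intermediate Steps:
$- \frac{3441}{r} + \frac{20359}{-25898} = - \frac{3441}{-14497} + \frac{20359}{-25898} = \left(-3441\right) \left(- \frac{1}{14497}\right) + 20359 \left(- \frac{1}{25898}\right) = \frac{3441}{14497} - \frac{20359}{25898} = - \frac{206029405}{375443306}$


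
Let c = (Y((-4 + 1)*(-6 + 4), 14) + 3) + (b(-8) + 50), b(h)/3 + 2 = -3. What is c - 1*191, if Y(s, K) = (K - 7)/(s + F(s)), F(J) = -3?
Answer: -452/3 ≈ -150.67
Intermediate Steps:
Y(s, K) = (-7 + K)/(-3 + s) (Y(s, K) = (K - 7)/(s - 3) = (-7 + K)/(-3 + s))
b(h) = -15 (b(h) = -6 + 3*(-3) = -6 - 9 = -15)
c = 121/3 (c = ((-7 + 14)/(-3 + (-4 + 1)*(-6 + 4)) + 3) + (-15 + 50) = (7/(-3 - 3*(-2)) + 3) + 35 = (7/(-3 + 6) + 3) + 35 = (7/3 + 3) + 35 = 16/3 + 35 = 121/3 ≈ 40.333)
c - 1*191 = 121/3 - 1*191 = 121/3 - 191 = -452/3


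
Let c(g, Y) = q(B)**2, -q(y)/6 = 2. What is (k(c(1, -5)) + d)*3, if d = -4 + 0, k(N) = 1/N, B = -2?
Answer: -575/48 ≈ -11.979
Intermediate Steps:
q(y) = -12 (q(y) = -6*2 = -12)
c(g, Y) = 144 (c(g, Y) = (-12)**2 = 144)
k(N) = 1/N
d = -4
(k(c(1, -5)) + d)*3 = (1/144 - 4)*3 = -575/144*3 = -575/48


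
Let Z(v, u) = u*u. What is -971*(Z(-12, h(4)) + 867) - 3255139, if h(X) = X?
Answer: -4112532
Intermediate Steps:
Z(v, u) = u**2
-971*(Z(-12, h(4)) + 867) - 3255139 = -971*(4**2 + 867) - 3255139 = -971*(16 + 867) - 3255139 = -971*883 - 3255139 = -857393 - 3255139 = -4112532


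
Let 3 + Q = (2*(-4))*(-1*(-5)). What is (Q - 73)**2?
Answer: 13456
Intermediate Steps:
Q = -43 (Q = -3 + (2*(-4))*(-1*(-5)) = -3 - 8*5 = -3 - 40 = -43)
(Q - 73)**2 = (-43 - 73)**2 = (-116)**2 = 13456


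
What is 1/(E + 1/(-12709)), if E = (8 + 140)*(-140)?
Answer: -12709/263330481 ≈ -4.8263e-5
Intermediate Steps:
E = -20720 (E = 148*(-140) = -20720)
1/(E + 1/(-12709)) = 1/(-20720 + 1/(-12709)) = 1/(-20720 - 1/12709) = 1/(-263330481/12709) = -12709/263330481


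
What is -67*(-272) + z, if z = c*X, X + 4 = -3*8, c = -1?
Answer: 18252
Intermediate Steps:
X = -28 (X = -4 - 3*8 = -4 - 24 = -28)
z = 28 (z = -1*(-28) = 28)
-67*(-272) + z = -67*(-272) + 28 = 18224 + 28 = 18252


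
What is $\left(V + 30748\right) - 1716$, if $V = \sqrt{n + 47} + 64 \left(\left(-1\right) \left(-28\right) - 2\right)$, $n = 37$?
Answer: $30696 + 2 \sqrt{21} \approx 30705.0$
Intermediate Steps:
$V = 1664 + 2 \sqrt{21}$ ($V = \sqrt{37 + 47} + 64 \left(\left(-1\right) \left(-28\right) - 2\right) = \sqrt{84} + 64 \left(28 - 2\right) = 2 \sqrt{21} + 64 \cdot 26 = 2 \sqrt{21} + 1664 = 1664 + 2 \sqrt{21} \approx 1673.2$)
$\left(V + 30748\right) - 1716 = \left(\left(1664 + 2 \sqrt{21}\right) + 30748\right) - 1716 = \left(32412 + 2 \sqrt{21}\right) - 1716 = 30696 + 2 \sqrt{21}$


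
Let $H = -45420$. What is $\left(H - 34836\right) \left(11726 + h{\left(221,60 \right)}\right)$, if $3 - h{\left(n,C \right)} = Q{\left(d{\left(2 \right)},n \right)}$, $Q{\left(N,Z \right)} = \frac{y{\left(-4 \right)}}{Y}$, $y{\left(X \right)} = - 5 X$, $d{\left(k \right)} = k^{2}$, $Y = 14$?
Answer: $- \frac{6588455808}{7} \approx -9.4121 \cdot 10^{8}$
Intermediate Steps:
$Q{\left(N,Z \right)} = \frac{10}{7}$ ($Q{\left(N,Z \right)} = \frac{\left(-5\right) \left(-4\right)}{14} = 20 \cdot \frac{1}{14} = \frac{10}{7}$)
$h{\left(n,C \right)} = \frac{11}{7}$ ($h{\left(n,C \right)} = 3 - \frac{10}{7} = \frac{11}{7}$)
$\left(H - 34836\right) \left(11726 + h{\left(221,60 \right)}\right) = \left(-45420 - 34836\right) \left(11726 + \frac{11}{7}\right) = \left(-80256\right) \frac{82093}{7} = - \frac{6588455808}{7}$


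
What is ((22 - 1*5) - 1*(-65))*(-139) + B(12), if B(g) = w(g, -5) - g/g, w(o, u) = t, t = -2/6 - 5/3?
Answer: -11401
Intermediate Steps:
t = -2 (t = -2*⅙ - 5*⅓ = -⅓ - 5/3 = -2)
w(o, u) = -2
B(g) = -3 (B(g) = -2 - g/g = -2 - 1*1 = -2 - 1 = -3)
((22 - 1*5) - 1*(-65))*(-139) + B(12) = ((22 - 1*5) - 1*(-65))*(-139) - 3 = ((22 - 5) + 65)*(-139) - 3 = (17 + 65)*(-139) - 3 = 82*(-139) - 3 = -11398 - 3 = -11401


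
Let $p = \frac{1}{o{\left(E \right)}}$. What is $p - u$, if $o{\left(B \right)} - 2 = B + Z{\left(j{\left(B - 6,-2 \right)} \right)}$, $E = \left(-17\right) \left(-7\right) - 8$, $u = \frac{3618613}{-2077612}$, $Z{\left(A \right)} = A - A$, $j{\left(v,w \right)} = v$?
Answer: $\frac{410980881}{234770156} \approx 1.7506$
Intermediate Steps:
$Z{\left(A \right)} = 0$
$u = - \frac{3618613}{2077612}$ ($u = 3618613 \left(- \frac{1}{2077612}\right) = - \frac{3618613}{2077612} \approx -1.7417$)
$E = 111$ ($E = 119 - 8 = 111$)
$o{\left(B \right)} = 2 + B$ ($o{\left(B \right)} = 2 + \left(B + 0\right) = 2 + B$)
$p = \frac{1}{113}$ ($p = \frac{1}{2 + 111} = \frac{1}{113} \approx 0.0088496$)
$p - u = \frac{1}{113} - - \frac{3618613}{2077612} = \frac{1}{113} + \frac{3618613}{2077612} = \frac{410980881}{234770156}$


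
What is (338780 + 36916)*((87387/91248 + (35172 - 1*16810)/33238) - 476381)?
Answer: -5654271146207886837/31592719 ≈ -1.7897e+11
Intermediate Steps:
(338780 + 36916)*((87387/91248 + (35172 - 1*16810)/33238) - 476381) = 375696*((87387*(1/91248) + (35172 - 16810)*(1/33238)) - 476381) = 375696*((29129/30416 + 18362*(1/33238)) - 476381) = 375696*((29129/30416 + 9181/16619) - 476381) = 375696*(763344147/505483504 - 476381) = 375696*(-240801973774877/505483504) = -5654271146207886837/31592719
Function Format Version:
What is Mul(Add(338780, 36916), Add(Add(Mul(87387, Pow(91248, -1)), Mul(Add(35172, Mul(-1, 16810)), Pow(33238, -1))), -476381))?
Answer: Rational(-5654271146207886837, 31592719) ≈ -1.7897e+11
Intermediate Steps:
Mul(Add(338780, 36916), Add(Add(Mul(87387, Pow(91248, -1)), Mul(Add(35172, Mul(-1, 16810)), Pow(33238, -1))), -476381)) = Mul(375696, Add(Add(Mul(87387, Rational(1, 91248)), Mul(Add(35172, -16810), Rational(1, 33238))), -476381)) = Mul(375696, Add(Add(Rational(29129, 30416), Mul(18362, Rational(1, 33238))), -476381)) = Mul(375696, Add(Add(Rational(29129, 30416), Rational(9181, 16619)), -476381)) = Mul(375696, Add(Rational(763344147, 505483504), -476381)) = Mul(375696, Rational(-240801973774877, 505483504)) = Rational(-5654271146207886837, 31592719)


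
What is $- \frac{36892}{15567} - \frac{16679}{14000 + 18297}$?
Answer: $- \frac{1451142917}{502767399} \approx -2.8863$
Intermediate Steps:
$- \frac{36892}{15567} - \frac{16679}{14000 + 18297} = \left(-36892\right) \frac{1}{15567} - \frac{16679}{32297} = - \frac{36892}{15567} - \frac{16679}{32297} = - \frac{1451142917}{502767399}$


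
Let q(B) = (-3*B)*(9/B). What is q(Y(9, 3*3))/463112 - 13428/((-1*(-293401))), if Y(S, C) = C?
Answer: -6226589763/135877523912 ≈ -0.045825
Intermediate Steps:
q(B) = -27
q(Y(9, 3*3))/463112 - 13428/((-1*(-293401))) = -27/463112 - 13428/((-1*(-293401))) = -27*1/463112 - 13428/293401 = -27/463112 - 13428*1/293401 = -27/463112 - 13428/293401 = -6226589763/135877523912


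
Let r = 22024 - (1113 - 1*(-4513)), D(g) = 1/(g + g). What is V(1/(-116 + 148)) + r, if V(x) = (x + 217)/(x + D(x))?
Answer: 2806373/171 ≈ 16412.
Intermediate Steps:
D(g) = 1/(2*g)
V(x) = (217 + x)/(x + 1/(2*x)) (V(x) = (x + 217)/(x + 1/(2*x)) = (217 + x)/(x + 1/(2*x)))
r = 16398 (r = 22024 - (1113 + 4513) = 22024 - 1*5626 = 22024 - 5626 = 16398)
V(1/(-116 + 148)) + r = 2*(217 + 1/(-116 + 148))/((-116 + 148)*(1 + 2*(1/(-116 + 148))²)) + 16398 = 2*(217 + 1/32)/(32*(1 + 2*(1/32)²)) + 16398 = 2*(1/32)*(217 + 1/32)/(1 + 2*(1/32)²) + 16398 = 2*(1/32)*(6945/32)/(1 + 2*(1/1024)) + 16398 = 2*(1/32)*(6945/32)/(1 + 1/512) + 16398 = 2*(1/32)*(6945/32)/(513/512) + 16398 = 2*(1/32)*(512/513)*(6945/32) + 16398 = 2315/171 + 16398 = 2806373/171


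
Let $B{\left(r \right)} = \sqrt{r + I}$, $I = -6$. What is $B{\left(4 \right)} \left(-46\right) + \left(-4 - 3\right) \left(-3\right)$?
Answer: $21 - 46 i \sqrt{2} \approx 21.0 - 65.054 i$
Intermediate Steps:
$B{\left(r \right)} = \sqrt{-6 + r}$ ($B{\left(r \right)} = \sqrt{r - 6} = \sqrt{-6 + r}$)
$B{\left(4 \right)} \left(-46\right) + \left(-4 - 3\right) \left(-3\right) = \sqrt{-6 + 4} \left(-46\right) + \left(-4 - 3\right) \left(-3\right) = \sqrt{-2} \left(-46\right) - -21 = i \sqrt{2} \left(-46\right) + 21 = - 46 i \sqrt{2} + 21 = 21 - 46 i \sqrt{2}$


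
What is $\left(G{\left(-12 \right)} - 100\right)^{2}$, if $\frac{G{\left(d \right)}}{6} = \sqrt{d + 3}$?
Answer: $9676 - 3600 i \approx 9676.0 - 3600.0 i$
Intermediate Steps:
$G{\left(d \right)} = 6 \sqrt{3 + d}$ ($G{\left(d \right)} = 6 \sqrt{d + 3} = 6 \sqrt{3 + d}$)
$\left(G{\left(-12 \right)} - 100\right)^{2} = \left(6 \sqrt{3 - 12} - 100\right)^{2} = \left(6 \sqrt{-9} - 100\right)^{2} = \left(6 \cdot 3 i - 100\right)^{2} = \left(18 i - 100\right)^{2} = \left(-100 + 18 i\right)^{2}$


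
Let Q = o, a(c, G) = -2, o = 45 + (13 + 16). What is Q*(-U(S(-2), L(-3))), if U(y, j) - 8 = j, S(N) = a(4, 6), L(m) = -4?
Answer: -296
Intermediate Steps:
o = 74 (o = 45 + 29 = 74)
S(N) = -2
U(y, j) = 8 + j
Q = 74
Q*(-U(S(-2), L(-3))) = 74*(-(8 - 4)) = 74*(-1*4) = 74*(-4) = -296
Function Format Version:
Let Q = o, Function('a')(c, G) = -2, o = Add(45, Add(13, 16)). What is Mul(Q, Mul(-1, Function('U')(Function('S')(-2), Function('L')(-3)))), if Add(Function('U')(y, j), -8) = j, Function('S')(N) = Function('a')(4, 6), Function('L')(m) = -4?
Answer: -296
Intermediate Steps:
o = 74 (o = Add(45, 29) = 74)
Function('S')(N) = -2
Function('U')(y, j) = Add(8, j)
Q = 74
Mul(Q, Mul(-1, Function('U')(Function('S')(-2), Function('L')(-3)))) = Mul(74, Mul(-1, Add(8, -4))) = Mul(74, Mul(-1, 4)) = Mul(74, -4) = -296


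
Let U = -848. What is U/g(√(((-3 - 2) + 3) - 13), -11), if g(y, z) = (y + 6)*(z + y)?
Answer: 2862/289 - 530*I*√15/867 ≈ 9.9031 - 2.3676*I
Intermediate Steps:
g(y, z) = (6 + y)*(y + z)
U/g(√(((-3 - 2) + 3) - 13), -11) = -848/((√(((-3 - 2) + 3) - 13))² + 6*√(((-3 - 2) + 3) - 13) + 6*(-11) + √(((-3 - 2) + 3) - 13)*(-11)) = -848/((√((-5 + 3) - 13))² + 6*√((-5 + 3) - 13) - 66 + √((-5 + 3) - 13)*(-11)) = -848/((√(-2 - 13))² + 6*√(-2 - 13) - 66 + √(-2 - 13)*(-11)) = -848/((√(-15))² + 6*√(-15) - 66 + √(-15)*(-11)) = -848/((I*√15)² + 6*(I*√15) - 66 + (I*√15)*(-11)) = -848/(-15 + 6*I*√15 - 66 - 11*I*√15) = -848/(-81 - 5*I*√15)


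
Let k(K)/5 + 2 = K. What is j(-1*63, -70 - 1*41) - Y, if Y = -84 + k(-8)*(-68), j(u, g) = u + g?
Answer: -3490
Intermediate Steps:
k(K) = -10 + 5*K
j(u, g) = g + u
Y = 3316 (Y = -84 + (-10 + 5*(-8))*(-68) = -84 + (-10 - 40)*(-68) = -84 - 50*(-68) = -84 + 3400 = 3316)
j(-1*63, -70 - 1*41) - Y = ((-70 - 1*41) - 1*63) - 1*3316 = ((-70 - 41) - 63) - 3316 = (-111 - 63) - 3316 = -174 - 3316 = -3490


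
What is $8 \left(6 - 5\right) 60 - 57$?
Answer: $423$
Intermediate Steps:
$8 \left(6 - 5\right) 60 - 57 = 8 \cdot 1 \cdot 60 - 57 = 8 \cdot 60 - 57 = 480 - 57 = 423$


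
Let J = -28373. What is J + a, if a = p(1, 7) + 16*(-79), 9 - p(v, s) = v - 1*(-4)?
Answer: -29633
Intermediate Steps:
p(v, s) = 5 - v (p(v, s) = 9 - (v - 1*(-4)) = 9 - (v + 4) = 9 - (4 + v) = 9 + (-4 - v) = 5 - v)
a = -1260 (a = (5 - 1*1) + 16*(-79) = (5 - 1) - 1264 = 4 - 1264 = -1260)
J + a = -28373 - 1260 = -29633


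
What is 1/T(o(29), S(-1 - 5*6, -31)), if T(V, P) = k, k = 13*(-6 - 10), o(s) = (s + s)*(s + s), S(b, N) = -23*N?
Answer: -1/208 ≈ -0.0048077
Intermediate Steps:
S(b, N) = -23*N
o(s) = 4*s² (o(s) = (2*s)*(2*s) = 4*s²)
k = -208 (k = 13*(-16) = -208)
T(V, P) = -208
1/T(o(29), S(-1 - 5*6, -31)) = 1/(-208) = -1/208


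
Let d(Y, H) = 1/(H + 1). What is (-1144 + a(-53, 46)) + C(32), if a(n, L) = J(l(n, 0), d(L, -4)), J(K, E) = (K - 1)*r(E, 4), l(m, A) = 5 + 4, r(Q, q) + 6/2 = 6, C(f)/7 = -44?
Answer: -1428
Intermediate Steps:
C(f) = -308 (C(f) = 7*(-44) = -308)
r(Q, q) = 3 (r(Q, q) = -3 + 6 = 3)
l(m, A) = 9
d(Y, H) = 1/(1 + H)
J(K, E) = -3 + 3*K (J(K, E) = (K - 1)*3 = (-1 + K)*3 = -3 + 3*K)
a(n, L) = 24 (a(n, L) = -3 + 3*9 = -3 + 27 = 24)
(-1144 + a(-53, 46)) + C(32) = (-1144 + 24) - 308 = -1120 - 308 = -1428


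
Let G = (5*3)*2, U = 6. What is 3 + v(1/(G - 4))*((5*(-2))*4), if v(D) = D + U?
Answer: -3101/13 ≈ -238.54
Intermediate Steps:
G = 30 (G = 15*2 = 30)
v(D) = 6 + D (v(D) = D + 6 = 6 + D)
3 + v(1/(G - 4))*((5*(-2))*4) = 3 + (6 + 1/(30 - 4))*((5*(-2))*4) = 3 + (6 + 1/26)*(-10*4) = 3 + (6 + 1/26)*(-40) = 3 + (157/26)*(-40) = 3 - 3140/13 = -3101/13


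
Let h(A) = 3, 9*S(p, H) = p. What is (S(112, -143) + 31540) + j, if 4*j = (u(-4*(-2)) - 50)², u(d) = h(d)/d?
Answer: 74115313/2304 ≈ 32168.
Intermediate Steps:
S(p, H) = p/9
u(d) = 3/d
j = 157609/256 (j = (3/((-4*(-2))) - 50)²/4 = (3/8 - 50)²/4 = (-397/8)²/4 = (¼)*(157609/64) = 157609/256 ≈ 615.66)
(S(112, -143) + 31540) + j = ((⅑)*112 + 31540) + 157609/256 = (112/9 + 31540) + 157609/256 = 283972/9 + 157609/256 = 74115313/2304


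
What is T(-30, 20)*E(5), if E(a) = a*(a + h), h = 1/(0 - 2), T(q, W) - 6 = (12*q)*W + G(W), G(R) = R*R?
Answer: -152865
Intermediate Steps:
G(R) = R**2
T(q, W) = 6 + W**2 + 12*W*q (T(q, W) = 6 + ((12*q)*W + W**2) = 6 + (12*W*q + W**2) = 6 + (W**2 + 12*W*q) = 6 + W**2 + 12*W*q)
h = -1/2 (h = 1/(-2) = -1/2 ≈ -0.50000)
E(a) = a*(-1/2 + a) (E(a) = a*(a - 1/2) = a*(-1/2 + a))
T(-30, 20)*E(5) = (6 + 20**2 + 12*20*(-30))*(5*(-1/2 + 5)) = (6 + 400 - 7200)*(5*(9/2)) = -6794*45/2 = -152865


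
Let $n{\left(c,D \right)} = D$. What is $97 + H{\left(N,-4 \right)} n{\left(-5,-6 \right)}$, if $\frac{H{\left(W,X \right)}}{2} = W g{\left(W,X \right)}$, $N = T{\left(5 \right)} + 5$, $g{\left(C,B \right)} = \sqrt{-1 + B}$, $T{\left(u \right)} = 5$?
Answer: $97 - 120 i \sqrt{5} \approx 97.0 - 268.33 i$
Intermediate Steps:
$N = 10$ ($N = 5 + 5 = 10$)
$H{\left(W,X \right)} = 2 W \sqrt{-1 + X}$
$97 + H{\left(N,-4 \right)} n{\left(-5,-6 \right)} = 97 + 2 \cdot 10 \sqrt{-1 - 4} \left(-6\right) = 97 + 2 \cdot 10 \sqrt{-5} \left(-6\right) = 97 + 2 \cdot 10 i \sqrt{5} \left(-6\right) = 97 + 20 i \sqrt{5} \left(-6\right) = 97 - 120 i \sqrt{5}$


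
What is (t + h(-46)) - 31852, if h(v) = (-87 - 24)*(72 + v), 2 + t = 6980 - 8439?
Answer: -36199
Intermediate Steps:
t = -1461 (t = -2 + (6980 - 8439) = -2 - 1459 = -1461)
h(v) = -7992 - 111*v (h(v) = -111*(72 + v) = -7992 - 111*v)
(t + h(-46)) - 31852 = (-1461 + (-7992 - 111*(-46))) - 31852 = (-1461 + (-7992 + 5106)) - 31852 = (-1461 - 2886) - 31852 = -4347 - 31852 = -36199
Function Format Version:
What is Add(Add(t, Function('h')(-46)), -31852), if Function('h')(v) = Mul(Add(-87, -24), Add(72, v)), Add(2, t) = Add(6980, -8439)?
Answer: -36199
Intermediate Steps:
t = -1461 (t = Add(-2, Add(6980, -8439)) = Add(-2, -1459) = -1461)
Function('h')(v) = Add(-7992, Mul(-111, v)) (Function('h')(v) = Mul(-111, Add(72, v)) = Add(-7992, Mul(-111, v)))
Add(Add(t, Function('h')(-46)), -31852) = Add(Add(-1461, Add(-7992, Mul(-111, -46))), -31852) = Add(Add(-1461, Add(-7992, 5106)), -31852) = Add(Add(-1461, -2886), -31852) = Add(-4347, -31852) = -36199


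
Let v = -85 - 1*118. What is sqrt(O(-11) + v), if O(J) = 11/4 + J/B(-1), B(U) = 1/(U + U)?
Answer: I*sqrt(713)/2 ≈ 13.351*I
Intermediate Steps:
v = -203 (v = -85 - 118 = -203)
B(U) = 1/(2*U)
O(J) = 11/4 - 2*J (O(J) = 11/4 + J/(((1/2)/(-1))) = 11*(1/4) + J/(((1/2)*(-1))) = 11/4 + J/(-1/2) = 11/4 + J*(-2) = 11/4 - 2*J)
sqrt(O(-11) + v) = sqrt((11/4 - 2*(-11)) - 203) = sqrt((11/4 + 22) - 203) = sqrt(99/4 - 203) = sqrt(-713/4) = I*sqrt(713)/2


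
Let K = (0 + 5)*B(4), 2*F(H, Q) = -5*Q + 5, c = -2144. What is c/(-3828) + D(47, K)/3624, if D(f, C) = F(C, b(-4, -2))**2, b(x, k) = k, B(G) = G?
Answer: 2661727/4624224 ≈ 0.57561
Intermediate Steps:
F(H, Q) = 5/2 - 5*Q/2 (F(H, Q) = (-5*Q + 5)/2 = (5 - 5*Q)/2 = 5/2 - 5*Q/2)
K = 20 (K = (0 + 5)*4 = 5*4 = 20)
D(f, C) = 225/4 (D(f, C) = (5/2 - 5/2*(-2))**2 = (5/2 + 5)**2 = (15/2)**2 = 225/4)
c/(-3828) + D(47, K)/3624 = -2144/(-3828) + (225/4)/3624 = -2144*(-1/3828) + (225/4)*(1/3624) = 536/957 + 75/4832 = 2661727/4624224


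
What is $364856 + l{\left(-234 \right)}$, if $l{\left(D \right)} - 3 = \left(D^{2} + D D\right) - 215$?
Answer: $474156$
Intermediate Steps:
$l{\left(D \right)} = -212 + 2 D^{2}$ ($l{\left(D \right)} = 3 - \left(215 - D^{2} - D D\right) = 3 + \left(\left(D^{2} + D^{2}\right) - 215\right) = 3 + \left(2 D^{2} - 215\right) = 3 + \left(-215 + 2 D^{2}\right) = -212 + 2 D^{2}$)
$364856 + l{\left(-234 \right)} = 364856 - \left(212 - 2 \left(-234\right)^{2}\right) = 364856 + \left(-212 + 2 \cdot 54756\right) = 364856 + \left(-212 + 109512\right) = 364856 + 109300 = 474156$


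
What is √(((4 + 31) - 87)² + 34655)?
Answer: 3*√4151 ≈ 193.28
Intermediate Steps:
√(((4 + 31) - 87)² + 34655) = √((35 - 87)² + 34655) = √((-52)² + 34655) = √(2704 + 34655) = √37359 = 3*√4151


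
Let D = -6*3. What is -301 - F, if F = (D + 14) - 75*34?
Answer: 2253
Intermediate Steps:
D = -18
F = -2554 (F = (-18 + 14) - 75*34 = -4 - 2550 = -2554)
-301 - F = -301 - 1*(-2554) = -301 + 2554 = 2253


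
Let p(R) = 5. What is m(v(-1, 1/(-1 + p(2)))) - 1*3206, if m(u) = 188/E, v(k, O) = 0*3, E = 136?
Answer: -108957/34 ≈ -3204.6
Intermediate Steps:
v(k, O) = 0
m(u) = 47/34 (m(u) = 188/136 = 188*(1/136) = 47/34)
m(v(-1, 1/(-1 + p(2)))) - 1*3206 = 47/34 - 1*3206 = 47/34 - 3206 = -108957/34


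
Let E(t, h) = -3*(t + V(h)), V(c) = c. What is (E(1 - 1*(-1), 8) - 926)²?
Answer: 913936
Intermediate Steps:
E(t, h) = -3*h - 3*t (E(t, h) = -3*(t + h) = -3*(h + t) = -3*h - 3*t)
(E(1 - 1*(-1), 8) - 926)² = ((-3*8 - 3*(1 - 1*(-1))) - 926)² = ((-24 - 3*(1 + 1)) - 926)² = ((-24 - 3*2) - 926)² = ((-24 - 6) - 926)² = (-30 - 926)² = (-956)² = 913936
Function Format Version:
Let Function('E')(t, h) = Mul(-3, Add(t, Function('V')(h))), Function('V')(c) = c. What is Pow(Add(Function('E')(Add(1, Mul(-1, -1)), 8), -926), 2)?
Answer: 913936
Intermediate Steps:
Function('E')(t, h) = Add(Mul(-3, h), Mul(-3, t)) (Function('E')(t, h) = Mul(-3, Add(t, h)) = Mul(-3, Add(h, t)) = Add(Mul(-3, h), Mul(-3, t)))
Pow(Add(Function('E')(Add(1, Mul(-1, -1)), 8), -926), 2) = Pow(Add(Add(Mul(-3, 8), Mul(-3, Add(1, Mul(-1, -1)))), -926), 2) = Pow(Add(Add(-24, Mul(-3, Add(1, 1))), -926), 2) = Pow(Add(Add(-24, Mul(-3, 2)), -926), 2) = Pow(Add(Add(-24, -6), -926), 2) = Pow(Add(-30, -926), 2) = Pow(-956, 2) = 913936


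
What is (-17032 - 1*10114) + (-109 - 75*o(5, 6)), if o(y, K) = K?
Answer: -27705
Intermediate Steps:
(-17032 - 1*10114) + (-109 - 75*o(5, 6)) = (-17032 - 1*10114) + (-109 - 75*6) = (-17032 - 10114) + (-109 - 450) = -27146 - 559 = -27705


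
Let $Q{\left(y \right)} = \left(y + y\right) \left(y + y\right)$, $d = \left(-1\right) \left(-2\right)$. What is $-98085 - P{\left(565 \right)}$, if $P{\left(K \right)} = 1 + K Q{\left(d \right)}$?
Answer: $-107126$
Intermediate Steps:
$d = 2$
$Q{\left(y \right)} = 4 y^{2}$ ($Q{\left(y \right)} = 2 y 2 y = 4 y^{2}$)
$P{\left(K \right)} = 1 + 16 K$ ($P{\left(K \right)} = 1 + K 4 \cdot 2^{2} = 1 + K 4 \cdot 4 = 1 + K 16 = 1 + 16 K$)
$-98085 - P{\left(565 \right)} = -98085 - \left(1 + 16 \cdot 565\right) = -98085 - \left(1 + 9040\right) = -98085 - 9041 = -107126$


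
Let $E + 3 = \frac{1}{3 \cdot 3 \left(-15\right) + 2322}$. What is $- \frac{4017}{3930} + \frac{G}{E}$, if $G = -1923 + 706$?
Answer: $\frac{69557693}{171872} \approx 404.71$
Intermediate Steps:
$E = - \frac{6560}{2187}$ ($E = -3 + \frac{1}{3 \cdot 3 \left(-15\right) + 2322} = -3 + \frac{1}{9 \left(-15\right) + 2322} = -3 + \frac{1}{-135 + 2322} = -3 + \frac{1}{2187} = - \frac{6560}{2187} \approx -2.9995$)
$G = -1217$
$- \frac{4017}{3930} + \frac{G}{E} = - \frac{4017}{3930} - \frac{1217}{- \frac{6560}{2187}} = \left(-4017\right) \frac{1}{3930} - - \frac{2661579}{6560} = - \frac{1339}{1310} + \frac{2661579}{6560} = \frac{69557693}{171872}$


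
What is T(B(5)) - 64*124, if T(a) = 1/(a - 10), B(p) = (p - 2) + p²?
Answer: -142847/18 ≈ -7935.9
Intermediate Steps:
B(p) = -2 + p + p² (B(p) = (-2 + p) + p² = -2 + p + p²)
T(a) = 1/(-10 + a)
T(B(5)) - 64*124 = 1/(-10 + (-2 + 5 + 5²)) - 64*124 = 1/(-10 + (-2 + 5 + 25)) - 7936 = 1/(-10 + 28) - 7936 = 1/18 - 7936 = -142847/18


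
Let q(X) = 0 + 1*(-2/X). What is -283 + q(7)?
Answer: -1983/7 ≈ -283.29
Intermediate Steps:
q(X) = -2/X (q(X) = 0 - 2/X = -2/X)
-283 + q(7) = -283 - 2/7 = -1983/7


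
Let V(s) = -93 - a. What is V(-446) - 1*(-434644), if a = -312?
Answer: 434863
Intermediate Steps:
V(s) = 219 (V(s) = -93 - 1*(-312) = -93 + 312 = 219)
V(-446) - 1*(-434644) = 219 - 1*(-434644) = 219 + 434644 = 434863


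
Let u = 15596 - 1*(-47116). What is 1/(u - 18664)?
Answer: 1/44048 ≈ 2.2703e-5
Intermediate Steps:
u = 62712 (u = 15596 + 47116 = 62712)
1/(u - 18664) = 1/(62712 - 18664) = 1/44048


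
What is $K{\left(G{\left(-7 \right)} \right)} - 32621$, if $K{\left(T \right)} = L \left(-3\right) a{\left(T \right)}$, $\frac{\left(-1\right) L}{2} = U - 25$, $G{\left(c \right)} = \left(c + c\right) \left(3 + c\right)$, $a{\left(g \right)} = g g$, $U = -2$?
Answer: $-540653$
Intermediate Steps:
$a{\left(g \right)} = g^{2}$
$G{\left(c \right)} = 2 c \left(3 + c\right)$
$L = 54$ ($L = - 2 \left(-2 - 25\right) = \left(-2\right) \left(-27\right) = 54$)
$K{\left(T \right)} = - 162 T^{2}$ ($K{\left(T \right)} = 54 \left(-3\right) T^{2} = - 162 T^{2}$)
$K{\left(G{\left(-7 \right)} \right)} - 32621 = - 162 \left(2 \left(-7\right) \left(3 - 7\right)\right)^{2} - 32621 = - 162 \left(2 \left(-7\right) \left(-4\right)\right)^{2} - 32621 = - 162 \cdot 56^{2} - 32621 = \left(-162\right) 3136 - 32621 = -508032 - 32621 = -540653$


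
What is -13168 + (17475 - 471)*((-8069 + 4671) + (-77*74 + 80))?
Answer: -153321232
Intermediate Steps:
-13168 + (17475 - 471)*((-8069 + 4671) + (-77*74 + 80)) = -13168 + 17004*(-3398 + (-5698 + 80)) = -13168 + 17004*(-3398 - 5618) = -13168 + 17004*(-9016) = -13168 - 153308064 = -153321232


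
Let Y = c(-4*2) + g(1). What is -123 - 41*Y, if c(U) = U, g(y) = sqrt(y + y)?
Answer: 205 - 41*sqrt(2) ≈ 147.02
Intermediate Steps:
g(y) = sqrt(2)*sqrt(y) (g(y) = sqrt(2*y) = sqrt(2)*sqrt(y))
Y = -8 + sqrt(2) (Y = -4*2 + sqrt(2)*sqrt(1) = -8 + sqrt(2)*1 = -8 + sqrt(2) ≈ -6.5858)
-123 - 41*Y = -123 - 41*(-8 + sqrt(2)) = -123 + (328 - 41*sqrt(2)) = 205 - 41*sqrt(2)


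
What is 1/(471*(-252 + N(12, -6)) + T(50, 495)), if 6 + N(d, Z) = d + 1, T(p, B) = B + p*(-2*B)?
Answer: -1/164400 ≈ -6.0827e-6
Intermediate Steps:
T(p, B) = B - 2*B*p
N(d, Z) = -5 + d (N(d, Z) = -6 + (d + 1) = -6 + (1 + d) = -5 + d)
1/(471*(-252 + N(12, -6)) + T(50, 495)) = 1/(471*(-252 + (-5 + 12)) + 495*(1 - 2*50)) = 1/(471*(-252 + 7) + 495*(1 - 100)) = 1/(471*(-245) + 495*(-99)) = 1/(-115395 - 49005) = 1/(-164400) = -1/164400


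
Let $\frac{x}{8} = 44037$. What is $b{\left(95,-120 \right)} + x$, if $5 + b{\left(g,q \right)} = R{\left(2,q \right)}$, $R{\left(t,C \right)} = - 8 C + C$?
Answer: $353131$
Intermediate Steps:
$x = 352296$ ($x = 8 \cdot 44037 = 352296$)
$R{\left(t,C \right)} = - 7 C$
$b{\left(g,q \right)} = -5 - 7 q$
$b{\left(95,-120 \right)} + x = \left(-5 - -840\right) + 352296 = \left(-5 + 840\right) + 352296 = 835 + 352296 = 353131$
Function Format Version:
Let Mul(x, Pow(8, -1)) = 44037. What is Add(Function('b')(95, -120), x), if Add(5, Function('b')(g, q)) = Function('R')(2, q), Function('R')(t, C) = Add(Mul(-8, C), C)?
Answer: 353131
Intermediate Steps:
x = 352296 (x = Mul(8, 44037) = 352296)
Function('R')(t, C) = Mul(-7, C)
Function('b')(g, q) = Add(-5, Mul(-7, q))
Add(Function('b')(95, -120), x) = Add(Add(-5, Mul(-7, -120)), 352296) = Add(Add(-5, 840), 352296) = Add(835, 352296) = 353131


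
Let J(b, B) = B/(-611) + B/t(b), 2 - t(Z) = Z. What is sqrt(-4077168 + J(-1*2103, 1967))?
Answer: I*sqrt(6744433411097967390)/1286155 ≈ 2019.2*I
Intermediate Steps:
t(Z) = 2 - Z
J(b, B) = -B/611 + B/(2 - b) (J(b, B) = B/(-611) + B/(2 - b) = B*(-1/611) + B/(2 - b) = -B/611 + B/(2 - b))
sqrt(-4077168 + J(-1*2103, 1967)) = sqrt(-4077168 + (1/611)*1967*(-609 - (-1)*2103)/(-2 - 1*2103)) = sqrt(-4077168 + (1/611)*1967*(-609 - 1*(-2103))/(-2 - 2103)) = sqrt(-4077168 + (1/611)*1967*(-609 + 2103)/(-2105)) = sqrt(-4077168 + (1/611)*1967*(-1/2105)*1494) = sqrt(-4077168 - 2938698/1286155) = sqrt(-5243872947738/1286155) = I*sqrt(6744433411097967390)/1286155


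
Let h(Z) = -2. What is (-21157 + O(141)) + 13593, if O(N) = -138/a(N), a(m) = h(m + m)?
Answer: -7495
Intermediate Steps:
a(m) = -2
O(N) = 69 (O(N) = -138/(-2) = -138*(-½) = 69)
(-21157 + O(141)) + 13593 = (-21157 + 69) + 13593 = -21088 + 13593 = -7495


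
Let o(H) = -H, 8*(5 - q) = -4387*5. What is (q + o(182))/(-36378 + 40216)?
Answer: 20519/30704 ≈ 0.66828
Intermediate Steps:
q = 21975/8 (q = 5 - (-4387)*5/8 = 5 - ⅛*(-21935) = 5 + 21935/8 = 21975/8 ≈ 2746.9)
(q + o(182))/(-36378 + 40216) = (21975/8 - 1*182)/(-36378 + 40216) = (21975/8 - 182)/3838 = (20519/8)*(1/3838) = 20519/30704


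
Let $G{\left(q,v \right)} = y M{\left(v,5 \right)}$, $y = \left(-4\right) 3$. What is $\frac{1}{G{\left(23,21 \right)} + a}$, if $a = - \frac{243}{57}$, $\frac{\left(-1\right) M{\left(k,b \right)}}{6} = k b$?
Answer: $\frac{19}{143559} \approx 0.00013235$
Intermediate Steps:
$M{\left(k,b \right)} = - 6 b k$ ($M{\left(k,b \right)} = - 6 k b = - 6 b k$)
$y = -12$
$G{\left(q,v \right)} = 360 v$ ($G{\left(q,v \right)} = - 12 \left(\left(-6\right) 5 v\right) = - 12 \left(- 30 v\right) = 360 v$)
$a = - \frac{81}{19}$ ($a = \left(-243\right) \frac{1}{57} = - \frac{81}{19} \approx -4.2632$)
$\frac{1}{G{\left(23,21 \right)} + a} = \frac{1}{360 \cdot 21 - \frac{81}{19}} = \frac{1}{7560 - \frac{81}{19}} = \frac{1}{\frac{143559}{19}} = \frac{19}{143559}$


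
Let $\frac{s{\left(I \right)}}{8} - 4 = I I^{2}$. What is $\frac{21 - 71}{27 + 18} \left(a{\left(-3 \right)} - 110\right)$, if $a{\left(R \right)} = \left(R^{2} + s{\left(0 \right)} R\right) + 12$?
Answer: $\frac{1850}{9} \approx 205.56$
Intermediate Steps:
$s{\left(I \right)} = 32 + 8 I^{3}$ ($s{\left(I \right)} = 32 + 8 I I^{2} = 32 + 8 I^{3}$)
$a{\left(R \right)} = 12 + R^{2} + 32 R$ ($a{\left(R \right)} = \left(R^{2} + \left(32 + 8 \cdot 0^{3}\right) R\right) + 12 = \left(R^{2} + \left(32 + 8 \cdot 0\right) R\right) + 12 = \left(R^{2} + \left(32 + 0\right) R\right) + 12 = \left(R^{2} + 32 R\right) + 12 = 12 + R^{2} + 32 R$)
$\frac{21 - 71}{27 + 18} \left(a{\left(-3 \right)} - 110\right) = \frac{21 - 71}{27 + 18} \left(\left(12 + \left(-3\right)^{2} + 32 \left(-3\right)\right) - 110\right) = - \frac{50}{45} \left(\left(12 + 9 - 96\right) - 110\right) = \left(-50\right) \frac{1}{45} \left(-75 - 110\right) = \left(- \frac{10}{9}\right) \left(-185\right) = \frac{1850}{9}$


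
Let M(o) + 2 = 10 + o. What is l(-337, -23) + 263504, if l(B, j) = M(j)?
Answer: 263489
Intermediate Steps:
M(o) = 8 + o (M(o) = -2 + (10 + o) = 8 + o)
l(B, j) = 8 + j
l(-337, -23) + 263504 = (8 - 23) + 263504 = -15 + 263504 = 263489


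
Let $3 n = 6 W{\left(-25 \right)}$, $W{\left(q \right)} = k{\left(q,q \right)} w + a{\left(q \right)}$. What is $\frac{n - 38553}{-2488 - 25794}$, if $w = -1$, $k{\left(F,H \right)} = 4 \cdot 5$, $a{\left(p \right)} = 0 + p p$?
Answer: $\frac{37343}{28282} \approx 1.3204$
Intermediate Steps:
$a{\left(p \right)} = p^{2}$ ($a{\left(p \right)} = 0 + p^{2} = p^{2}$)
$k{\left(F,H \right)} = 20$
$W{\left(q \right)} = -20 + q^{2}$ ($W{\left(q \right)} = 20 \left(-1\right) + q^{2} = -20 + q^{2}$)
$n = 1210$ ($n = \frac{6 \left(-20 + \left(-25\right)^{2}\right)}{3} = \frac{6 \left(-20 + 625\right)}{3} = \frac{6 \cdot 605}{3} = \frac{1}{3} \cdot 3630 = 1210$)
$\frac{n - 38553}{-2488 - 25794} = \frac{1210 - 38553}{-2488 - 25794} = - \frac{37343}{-28282} = \left(-37343\right) \left(- \frac{1}{28282}\right) = \frac{37343}{28282}$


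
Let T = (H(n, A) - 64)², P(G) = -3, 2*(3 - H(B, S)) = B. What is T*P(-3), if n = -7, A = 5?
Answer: -39675/4 ≈ -9918.8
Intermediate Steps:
H(B, S) = 3 - B/2
T = 13225/4 (T = ((3 - ½*(-7)) - 64)² = ((3 + 7/2) - 64)² = (13/2 - 64)² = (-115/2)² = 13225/4 ≈ 3306.3)
T*P(-3) = (13225/4)*(-3) = -39675/4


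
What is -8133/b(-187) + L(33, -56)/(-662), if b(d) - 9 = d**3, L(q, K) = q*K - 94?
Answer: 6352249397/2164473214 ≈ 2.9348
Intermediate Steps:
L(q, K) = -94 + K*q (L(q, K) = K*q - 94 = -94 + K*q)
b(d) = 9 + d**3
-8133/b(-187) + L(33, -56)/(-662) = -8133/(9 + (-187)**3) + (-94 - 56*33)/(-662) = -8133/(9 - 6539203) + (-94 - 1848)*(-1/662) = -8133/(-6539194) - 1942*(-1/662) = -8133*(-1/6539194) + 971/331 = 8133/6539194 + 971/331 = 6352249397/2164473214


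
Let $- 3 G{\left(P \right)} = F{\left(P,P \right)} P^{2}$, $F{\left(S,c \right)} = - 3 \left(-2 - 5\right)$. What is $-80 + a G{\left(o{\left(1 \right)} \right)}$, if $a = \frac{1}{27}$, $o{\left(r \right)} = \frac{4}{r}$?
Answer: $- \frac{2272}{27} \approx -84.148$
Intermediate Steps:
$a = \frac{1}{27} \approx 0.037037$
$F{\left(S,c \right)} = 21$ ($F{\left(S,c \right)} = \left(-3\right) \left(-7\right) = 21$)
$G{\left(P \right)} = - 7 P^{2}$ ($G{\left(P \right)} = - \frac{21 P^{2}}{3} = - 7 P^{2}$)
$-80 + a G{\left(o{\left(1 \right)} \right)} = -80 + \frac{\left(-7\right) \left(\frac{4}{1}\right)^{2}}{27} = -80 + \frac{\left(-7\right) \left(4 \cdot 1\right)^{2}}{27} = -80 + \frac{\left(-7\right) 4^{2}}{27} = -80 + \frac{\left(-7\right) 16}{27} = -80 + \frac{1}{27} \left(-112\right) = -80 - \frac{112}{27} = - \frac{2272}{27}$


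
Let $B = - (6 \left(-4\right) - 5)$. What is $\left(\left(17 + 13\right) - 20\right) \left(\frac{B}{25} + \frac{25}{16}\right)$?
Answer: $\frac{1089}{40} \approx 27.225$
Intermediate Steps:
$B = 29$ ($B = - (-24 - 5) = \left(-1\right) \left(-29\right) = 29$)
$\left(\left(17 + 13\right) - 20\right) \left(\frac{B}{25} + \frac{25}{16}\right) = \left(\left(17 + 13\right) - 20\right) \left(\frac{29}{25} + \frac{25}{16}\right) = \left(30 - 20\right) \left(29 \cdot \frac{1}{25} + 25 \cdot \frac{1}{16}\right) = 10 \left(\frac{29}{25} + \frac{25}{16}\right) = 10 \cdot \frac{1089}{400} = \frac{1089}{40}$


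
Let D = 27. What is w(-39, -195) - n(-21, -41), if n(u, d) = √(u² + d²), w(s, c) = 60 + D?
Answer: 87 - √2122 ≈ 40.935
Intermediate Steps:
w(s, c) = 87 (w(s, c) = 60 + 27 = 87)
n(u, d) = √(d² + u²)
w(-39, -195) - n(-21, -41) = 87 - √((-41)² + (-21)²) = 87 - √(1681 + 441) = 87 - √2122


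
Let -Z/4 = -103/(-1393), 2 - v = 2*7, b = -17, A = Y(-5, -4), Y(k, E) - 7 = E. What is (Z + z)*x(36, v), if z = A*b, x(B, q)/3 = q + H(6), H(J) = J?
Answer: 1286190/1393 ≈ 923.32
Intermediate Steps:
Y(k, E) = 7 + E
A = 3 (A = 7 - 4 = 3)
v = -12 (v = 2 - 2*7 = 2 - 1*14 = 2 - 14 = -12)
x(B, q) = 18 + 3*q (x(B, q) = 3*(q + 6) = 3*(6 + q) = 18 + 3*q)
Z = -412/1393 (Z = -(-412)/(-1393) = -(-412)*(-1)/1393 = -4*103/1393 = -412/1393 ≈ -0.29576)
z = -51 (z = 3*(-17) = -51)
(Z + z)*x(36, v) = (-412/1393 - 51)*(18 + 3*(-12)) = -71455*(18 - 36)/1393 = -71455/1393*(-18) = 1286190/1393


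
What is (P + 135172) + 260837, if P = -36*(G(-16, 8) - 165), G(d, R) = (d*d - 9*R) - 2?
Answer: 395397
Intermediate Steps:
G(d, R) = -2 + d**2 - 9*R (G(d, R) = (d**2 - 9*R) - 2 = -2 + d**2 - 9*R)
P = -612 (P = -36*((-2 + (-16)**2 - 9*8) - 165) = -36*((-2 + 256 - 72) - 165) = -36*(182 - 165) = -36*17 = -612)
(P + 135172) + 260837 = (-612 + 135172) + 260837 = 134560 + 260837 = 395397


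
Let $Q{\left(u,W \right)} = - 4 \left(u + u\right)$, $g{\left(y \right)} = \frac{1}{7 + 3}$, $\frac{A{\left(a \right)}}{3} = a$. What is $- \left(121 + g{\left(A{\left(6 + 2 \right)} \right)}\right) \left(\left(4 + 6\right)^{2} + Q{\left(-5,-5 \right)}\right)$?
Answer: $-16954$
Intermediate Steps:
$A{\left(a \right)} = 3 a$
$g{\left(y \right)} = \frac{1}{10}$
$Q{\left(u,W \right)} = - 8 u$ ($Q{\left(u,W \right)} = - 4 \cdot 2 u = - 8 u$)
$- \left(121 + g{\left(A{\left(6 + 2 \right)} \right)}\right) \left(\left(4 + 6\right)^{2} + Q{\left(-5,-5 \right)}\right) = - \left(121 + \frac{1}{10}\right) \left(\left(4 + 6\right)^{2} - -40\right) = - \frac{1211 \left(10^{2} + 40\right)}{10} = - \frac{1211 \left(100 + 40\right)}{10} = - \frac{1211 \cdot 140}{10} = \left(-1\right) 16954 = -16954$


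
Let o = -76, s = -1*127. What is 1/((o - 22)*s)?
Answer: 1/12446 ≈ 8.0347e-5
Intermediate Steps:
s = -127
1/((o - 22)*s) = 1/((-76 - 22)*(-127)) = 1/(-98*(-127)) = 1/12446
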